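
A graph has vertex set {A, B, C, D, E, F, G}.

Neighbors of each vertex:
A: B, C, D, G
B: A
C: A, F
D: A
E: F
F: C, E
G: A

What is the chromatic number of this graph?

A and D are adjacent, so at least 2 colors are needed.
A valid assignment using 2 colors: A=1, B=2, C=2, D=2, E=2, F=1, G=2. No two adjacent vertices share a color.

2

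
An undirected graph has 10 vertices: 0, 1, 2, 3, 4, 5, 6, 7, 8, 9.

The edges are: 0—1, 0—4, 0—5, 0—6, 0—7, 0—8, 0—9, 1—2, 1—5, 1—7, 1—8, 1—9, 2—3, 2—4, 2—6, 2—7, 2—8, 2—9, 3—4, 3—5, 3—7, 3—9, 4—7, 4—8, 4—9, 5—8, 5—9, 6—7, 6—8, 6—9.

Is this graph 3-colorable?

2, 3, 4, 7 form a clique, so at least 4 colors are needed.
So 3 colors are not enough.

No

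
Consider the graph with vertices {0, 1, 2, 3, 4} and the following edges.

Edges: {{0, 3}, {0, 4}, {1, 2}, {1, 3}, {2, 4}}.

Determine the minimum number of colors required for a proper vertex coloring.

The cycle 3-0-4-2-1-3 has odd length 5, so it cannot be 2-colored; at least 3 colors are needed.
3 colors suffice: color a → {1, 4}; color b → {0, 2}; color c → {3}. No two adjacent vertices share a color.

3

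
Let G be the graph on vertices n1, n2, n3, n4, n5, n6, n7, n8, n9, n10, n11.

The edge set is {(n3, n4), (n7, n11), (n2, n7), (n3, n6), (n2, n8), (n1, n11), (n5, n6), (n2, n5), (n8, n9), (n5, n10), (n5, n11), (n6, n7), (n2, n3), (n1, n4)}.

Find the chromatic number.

n8 and n9 are adjacent, so at least 2 colors are needed.
2 colors suffice: color 1 → {n2, n4, n6, n9, n10, n11}; color 2 → {n1, n3, n5, n7, n8}. Every edge joins two different colors.

2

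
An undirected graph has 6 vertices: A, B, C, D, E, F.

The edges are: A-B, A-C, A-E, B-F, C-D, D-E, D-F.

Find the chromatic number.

The cycle B-A-C-D-F-B has odd length 5, so it cannot be 2-colored; at least 3 colors are needed.
3 colors suffice: color red → {A, D}; color blue → {B, C, E}; color green → {F}. Each edge has distinct colors on its endpoints.

3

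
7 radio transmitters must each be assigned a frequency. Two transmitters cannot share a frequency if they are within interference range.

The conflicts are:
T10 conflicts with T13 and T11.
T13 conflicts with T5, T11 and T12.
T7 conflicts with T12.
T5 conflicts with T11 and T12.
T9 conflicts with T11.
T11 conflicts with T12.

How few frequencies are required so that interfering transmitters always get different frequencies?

4

T13, T5, T11, T12 are mutually in conflict, so at least 4 frequencies are needed.
4 frequencies suffice: T10=3, T13=2, T7=1, T5=4, T9=2, T11=1, T12=3. Each listed conflict is separated.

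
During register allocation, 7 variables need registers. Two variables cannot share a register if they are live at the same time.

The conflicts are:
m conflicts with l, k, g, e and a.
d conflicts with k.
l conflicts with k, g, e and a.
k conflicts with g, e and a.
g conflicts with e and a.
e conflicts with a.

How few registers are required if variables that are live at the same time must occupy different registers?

m, l, k, g, e, a pairwise conflict, so at least 6 registers are needed.
A valid assignment using 6 registers: m=5, d=2, l=6, k=1, g=3, e=4, a=2. Every pair that conflicts lands in different registers.

6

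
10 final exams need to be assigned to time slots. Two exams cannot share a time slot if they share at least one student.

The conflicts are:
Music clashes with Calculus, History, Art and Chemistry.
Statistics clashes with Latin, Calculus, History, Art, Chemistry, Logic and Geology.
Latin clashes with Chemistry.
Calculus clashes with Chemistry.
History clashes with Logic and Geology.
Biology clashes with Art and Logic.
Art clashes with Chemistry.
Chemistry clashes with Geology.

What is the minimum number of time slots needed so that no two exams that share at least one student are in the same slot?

Statistics, Chemistry, Geology pairwise conflict, so at least 3 time slots are needed.
3 time slots suffice: time slot 1 → {Music, Statistics, Biology}; time slot 2 → {History, Chemistry}; time slot 3 → {Latin, Calculus, Art, Logic, Geology}. Every pair that conflicts lands in different time slots.

3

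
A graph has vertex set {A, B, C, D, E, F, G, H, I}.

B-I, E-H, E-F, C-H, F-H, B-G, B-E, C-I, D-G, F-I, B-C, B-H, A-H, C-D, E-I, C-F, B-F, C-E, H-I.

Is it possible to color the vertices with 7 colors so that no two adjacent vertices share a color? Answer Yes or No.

The chromatic number is 6. B, C, E, F, H, I form a clique, so at least 6 colors are needed.
A valid assignment using 6 colors: A=1, B=2, C=1, D=2, E=4, F=5, G=1, H=3, I=6.
Since 7 ≥ 6, a proper 7-coloring certainly exists.

Yes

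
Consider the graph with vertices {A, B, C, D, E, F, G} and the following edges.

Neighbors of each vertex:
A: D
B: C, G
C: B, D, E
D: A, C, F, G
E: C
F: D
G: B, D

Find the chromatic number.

D and G are adjacent, so at least 2 colors are needed.
2 colors suffice: color 1 → {B, D, E}; color 2 → {A, C, F, G}. No two adjacent vertices share a color.

2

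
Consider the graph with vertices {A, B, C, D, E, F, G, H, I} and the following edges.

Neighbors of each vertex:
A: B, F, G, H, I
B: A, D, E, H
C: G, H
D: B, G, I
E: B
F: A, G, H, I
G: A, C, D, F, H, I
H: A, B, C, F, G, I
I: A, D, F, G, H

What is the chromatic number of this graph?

5

A, F, G, H, I form a clique, so at least 5 colors are needed.
5 colors suffice: color 1 → {B, G}; color 2 → {D, E, H}; color 3 → {A, C}; color 4 → {I}; color 5 → {F}. No two adjacent vertices share a color.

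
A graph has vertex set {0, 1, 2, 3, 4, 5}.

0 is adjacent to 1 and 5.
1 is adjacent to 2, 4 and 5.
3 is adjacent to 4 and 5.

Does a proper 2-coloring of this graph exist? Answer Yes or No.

0, 1, 5 are mutually adjacent, so at least 3 colors are needed.
So 2 colors are not enough.

No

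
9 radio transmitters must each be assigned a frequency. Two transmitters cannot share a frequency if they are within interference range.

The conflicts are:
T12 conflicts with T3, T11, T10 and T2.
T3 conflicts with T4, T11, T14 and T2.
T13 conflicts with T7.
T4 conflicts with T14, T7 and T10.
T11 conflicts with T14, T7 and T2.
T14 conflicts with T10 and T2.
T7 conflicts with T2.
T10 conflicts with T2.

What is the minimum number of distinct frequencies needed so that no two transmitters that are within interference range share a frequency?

4

T12, T3, T11, T2 are mutually in conflict, so at least 4 frequencies are needed.
4 frequencies suffice: frequency 1 → {T13, T4, T2}; frequency 2 → {T11, T10}; frequency 3 → {T3, T7}; frequency 4 → {T12, T14}. No two conflicting transmitters share a frequency.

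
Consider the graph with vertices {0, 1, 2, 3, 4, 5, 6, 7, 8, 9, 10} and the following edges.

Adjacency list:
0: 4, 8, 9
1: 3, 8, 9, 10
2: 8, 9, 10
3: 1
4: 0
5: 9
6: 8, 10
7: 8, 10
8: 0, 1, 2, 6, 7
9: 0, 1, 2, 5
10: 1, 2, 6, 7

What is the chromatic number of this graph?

5 and 9 are adjacent, so at least 2 colors are needed.
2 colors suffice: color red → {3, 4, 8, 9, 10}; color blue → {0, 1, 2, 5, 6, 7}. Every edge joins two different colors.

2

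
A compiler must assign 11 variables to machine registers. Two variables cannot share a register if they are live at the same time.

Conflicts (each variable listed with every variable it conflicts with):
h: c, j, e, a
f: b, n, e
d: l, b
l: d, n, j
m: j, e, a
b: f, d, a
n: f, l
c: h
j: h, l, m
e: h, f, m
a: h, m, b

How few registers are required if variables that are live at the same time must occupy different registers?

3

The cycle l-n-f-b-d-l has odd length 5, so it cannot be 2-colored; at least 3 registers are needed.
3 registers suffice: register 1 → {h, f, l, m}; register 2 → {d, n, c, j, e, a}; register 3 → {b}. Every pair that conflicts lands in different registers.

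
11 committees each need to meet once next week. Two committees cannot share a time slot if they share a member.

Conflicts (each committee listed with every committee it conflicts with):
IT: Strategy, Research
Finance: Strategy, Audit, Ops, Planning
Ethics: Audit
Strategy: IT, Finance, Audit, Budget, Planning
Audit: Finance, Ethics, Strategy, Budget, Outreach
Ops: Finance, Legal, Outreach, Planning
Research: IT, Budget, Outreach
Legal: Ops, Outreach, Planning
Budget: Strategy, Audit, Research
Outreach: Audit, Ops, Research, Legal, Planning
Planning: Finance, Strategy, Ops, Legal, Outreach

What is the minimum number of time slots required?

Ops, Legal, Outreach, Planning all conflict with each other, so at least 4 time slots are needed.
4 time slots suffice: time slot 1 → {Ethics, Strategy, Outreach}; time slot 2 → {Audit, Research, Planning}; time slot 3 → {IT, Ops, Budget}; time slot 4 → {Finance, Legal}. Every pair that conflicts lands in different time slots.

4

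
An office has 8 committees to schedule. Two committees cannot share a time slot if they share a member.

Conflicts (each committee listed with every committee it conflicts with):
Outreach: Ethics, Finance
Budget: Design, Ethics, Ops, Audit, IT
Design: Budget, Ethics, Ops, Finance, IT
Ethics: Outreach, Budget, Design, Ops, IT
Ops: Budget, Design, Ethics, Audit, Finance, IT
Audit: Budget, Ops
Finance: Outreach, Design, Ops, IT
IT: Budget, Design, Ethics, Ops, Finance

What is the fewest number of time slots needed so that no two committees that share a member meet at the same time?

5

Budget, Design, Ethics, Ops, IT all conflict with each other, so at least 5 time slots are needed.
5 time slots suffice: time slot 1 → {Outreach, Ops}; time slot 2 → {Budget, Finance}; time slot 3 → {Audit, IT}; time slot 4 → {Design}; time slot 5 → {Ethics}. No two conflicting committees share a time slot.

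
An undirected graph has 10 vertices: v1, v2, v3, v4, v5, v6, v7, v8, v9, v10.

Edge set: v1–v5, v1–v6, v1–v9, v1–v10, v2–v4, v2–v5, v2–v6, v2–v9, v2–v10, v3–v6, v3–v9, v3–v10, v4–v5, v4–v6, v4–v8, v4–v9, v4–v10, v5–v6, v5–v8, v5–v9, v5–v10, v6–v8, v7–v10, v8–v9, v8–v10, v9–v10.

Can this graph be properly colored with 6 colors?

The chromatic number is 5. v4, v5, v8, v9, v10 are mutually adjacent (a clique of size 5), so at least 5 colors are needed.
A valid assignment using 5 colors: v1=4, v2=5, v3=3, v4=4, v5=3, v6=1, v7=2, v8=5, v9=2, v10=1.
Since 6 ≥ 5, a proper 6-coloring certainly exists.

Yes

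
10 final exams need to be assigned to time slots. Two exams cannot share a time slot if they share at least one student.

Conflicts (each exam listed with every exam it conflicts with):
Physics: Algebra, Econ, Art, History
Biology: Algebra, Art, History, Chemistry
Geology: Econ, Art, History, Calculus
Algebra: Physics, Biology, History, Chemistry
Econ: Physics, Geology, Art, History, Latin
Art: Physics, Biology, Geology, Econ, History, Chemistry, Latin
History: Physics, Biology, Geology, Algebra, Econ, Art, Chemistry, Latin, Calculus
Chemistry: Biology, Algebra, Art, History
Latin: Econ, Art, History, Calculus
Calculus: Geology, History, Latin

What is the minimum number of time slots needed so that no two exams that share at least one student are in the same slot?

4

Geology, Econ, Art, History pairwise conflict, so at least 4 time slots are needed.
A valid assignment using 4 time slots: Physics=4, Biology=4, Geology=4, Algebra=2, Econ=3, Art=2, History=1, Chemistry=3, Latin=4, Calculus=2. Each listed conflict is separated.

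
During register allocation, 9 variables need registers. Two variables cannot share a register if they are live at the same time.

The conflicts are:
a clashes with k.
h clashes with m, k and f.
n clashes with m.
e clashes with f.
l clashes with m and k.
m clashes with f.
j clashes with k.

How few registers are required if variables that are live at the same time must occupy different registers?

3

h, m, f are mutually in conflict, so at least 3 registers are needed.
3 registers suffice: register 1 → {e, m, k}; register 2 → {a, n, l, j, f}; register 3 → {h}. Each listed conflict is separated.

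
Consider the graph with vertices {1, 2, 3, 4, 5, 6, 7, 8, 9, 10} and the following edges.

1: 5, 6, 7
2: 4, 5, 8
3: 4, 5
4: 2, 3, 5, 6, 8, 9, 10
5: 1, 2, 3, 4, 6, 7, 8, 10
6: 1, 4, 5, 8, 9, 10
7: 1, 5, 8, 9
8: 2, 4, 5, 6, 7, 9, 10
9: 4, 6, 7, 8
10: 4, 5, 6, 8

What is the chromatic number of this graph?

4, 5, 6, 8, 10 are mutually adjacent (a clique of size 5), so at least 5 colors are needed.
5 colors suffice: 1=blue, 2=yellow, 3=blue, 4=green, 5=red, 6=yellow, 7=green, 8=blue, 9=red, 10=purple. Every edge joins two different colors.

5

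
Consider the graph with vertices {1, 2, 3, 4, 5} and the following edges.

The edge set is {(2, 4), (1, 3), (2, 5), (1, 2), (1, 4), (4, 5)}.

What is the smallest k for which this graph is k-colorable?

3

2, 4, 5 form a triangle, so at least 3 colors are needed.
3 colors suffice: color a → {2, 3}; color b → {4}; color c → {1, 5}. Each edge has distinct colors on its endpoints.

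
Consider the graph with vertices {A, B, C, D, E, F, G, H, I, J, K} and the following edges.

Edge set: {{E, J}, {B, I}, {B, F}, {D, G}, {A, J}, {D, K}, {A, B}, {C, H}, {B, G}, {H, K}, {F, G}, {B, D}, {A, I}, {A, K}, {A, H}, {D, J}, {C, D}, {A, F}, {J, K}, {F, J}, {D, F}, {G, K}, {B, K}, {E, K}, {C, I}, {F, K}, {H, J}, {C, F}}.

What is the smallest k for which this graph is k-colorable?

B, D, F, G, K form a clique, so at least 5 colors are needed.
5 colors suffice: color 1 → {C, K}; color 2 → {E, F, H, I}; color 3 → {B, J}; color 4 → {A, D}; color 5 → {G}. Every edge joins two different colors.

5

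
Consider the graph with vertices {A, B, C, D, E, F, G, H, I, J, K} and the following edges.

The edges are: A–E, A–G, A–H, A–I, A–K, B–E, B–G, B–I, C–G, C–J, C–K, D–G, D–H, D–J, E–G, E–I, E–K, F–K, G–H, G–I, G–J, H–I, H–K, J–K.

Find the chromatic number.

B, E, G, I are mutually adjacent (a clique of size 4), so at least 4 colors are needed.
4 colors suffice: color 1 → {G, K}; color 2 → {F, I, J}; color 3 → {C, E, H}; color 4 → {A, B, D}. Each edge has distinct colors on its endpoints.

4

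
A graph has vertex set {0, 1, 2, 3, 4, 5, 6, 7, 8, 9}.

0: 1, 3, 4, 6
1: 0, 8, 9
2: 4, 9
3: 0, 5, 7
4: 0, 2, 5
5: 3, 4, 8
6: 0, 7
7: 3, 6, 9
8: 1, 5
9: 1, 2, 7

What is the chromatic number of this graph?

3

The cycle 2-9-1-0-4-2 has odd length 5, so it cannot be 2-colored; at least 3 colors are needed.
One proper 3-coloring: 0=a, 1=b, 2=a, 3=b, 4=b, 5=a, 6=b, 7=a, 8=c, 9=c. No two adjacent vertices share a color.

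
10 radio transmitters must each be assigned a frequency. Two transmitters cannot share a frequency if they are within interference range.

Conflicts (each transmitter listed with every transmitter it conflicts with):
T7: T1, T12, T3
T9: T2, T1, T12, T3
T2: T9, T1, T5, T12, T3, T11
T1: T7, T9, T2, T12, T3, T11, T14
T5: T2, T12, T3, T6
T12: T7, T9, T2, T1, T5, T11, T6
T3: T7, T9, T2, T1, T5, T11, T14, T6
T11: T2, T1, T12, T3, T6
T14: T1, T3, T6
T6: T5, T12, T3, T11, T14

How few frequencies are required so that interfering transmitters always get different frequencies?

T2, T1, T3, T11 are mutually in conflict, so at least 4 frequencies are needed.
A valid assignment using 4 frequencies: T7=3, T9=4, T2=3, T1=2, T5=4, T12=1, T3=1, T11=4, T14=3, T6=2. No two conflicting transmitters share a frequency.

4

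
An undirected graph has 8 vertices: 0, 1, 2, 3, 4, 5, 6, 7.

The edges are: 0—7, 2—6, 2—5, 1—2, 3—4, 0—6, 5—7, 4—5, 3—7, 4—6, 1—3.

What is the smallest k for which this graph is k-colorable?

The cycle 7-5-4-6-0-7 has odd length 5, so it cannot be 2-colored; at least 3 colors are needed.
One proper 3-coloring: 0=green, 1=green, 2=red, 3=blue, 4=red, 5=blue, 6=blue, 7=red. Every edge joins two different colors.

3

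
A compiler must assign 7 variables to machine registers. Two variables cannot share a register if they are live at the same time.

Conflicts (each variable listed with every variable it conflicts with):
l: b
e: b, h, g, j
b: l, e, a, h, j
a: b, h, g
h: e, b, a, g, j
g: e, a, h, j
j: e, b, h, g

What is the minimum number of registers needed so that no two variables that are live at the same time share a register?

e, h, g, j are mutually in conflict, so at least 4 registers are needed.
4 registers suffice: l=2, e=3, b=1, a=3, h=2, g=1, j=4. Each listed conflict is separated.

4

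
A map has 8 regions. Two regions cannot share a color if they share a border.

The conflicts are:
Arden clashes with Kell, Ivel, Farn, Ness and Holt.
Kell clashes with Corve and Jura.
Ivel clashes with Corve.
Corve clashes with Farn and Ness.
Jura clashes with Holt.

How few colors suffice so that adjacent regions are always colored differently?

2

Jura and Holt conflict, so at least 2 colors are needed.
One proper 2-coloring: Arden=1, Kell=2, Ivel=2, Corve=1, Farn=2, Ness=2, Jura=1, Holt=2. No two conflicting regions share a color.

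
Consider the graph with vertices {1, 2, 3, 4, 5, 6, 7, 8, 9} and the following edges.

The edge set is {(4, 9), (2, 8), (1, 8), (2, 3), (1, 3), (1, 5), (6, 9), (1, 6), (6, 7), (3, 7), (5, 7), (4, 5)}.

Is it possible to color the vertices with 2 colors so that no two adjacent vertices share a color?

The cycle 5-4-9-6-7-5 has odd length 5, so it cannot be 2-colored; at least 3 colors are needed.
So 2 colors are not enough.

No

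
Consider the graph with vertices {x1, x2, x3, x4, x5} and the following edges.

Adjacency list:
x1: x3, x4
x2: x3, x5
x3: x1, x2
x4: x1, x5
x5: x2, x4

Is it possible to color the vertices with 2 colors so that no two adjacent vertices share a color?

The cycle x1-x4-x5-x2-x3-x1 has odd length 5, so it cannot be 2-colored; at least 3 colors are needed.
So 2 colors are not enough.

No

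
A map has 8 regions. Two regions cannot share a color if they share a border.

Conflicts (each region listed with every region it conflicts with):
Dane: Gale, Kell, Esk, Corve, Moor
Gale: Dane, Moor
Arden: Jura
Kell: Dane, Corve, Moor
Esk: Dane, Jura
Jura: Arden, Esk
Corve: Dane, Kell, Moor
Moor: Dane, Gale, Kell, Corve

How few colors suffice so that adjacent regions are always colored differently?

Dane, Kell, Corve, Moor all conflict with each other, so at least 4 colors are needed.
4 colors suffice: color 1 → {Dane, Jura}; color 2 → {Arden, Esk, Moor}; color 3 → {Gale, Kell}; color 4 → {Corve}. No two conflicting regions share a color.

4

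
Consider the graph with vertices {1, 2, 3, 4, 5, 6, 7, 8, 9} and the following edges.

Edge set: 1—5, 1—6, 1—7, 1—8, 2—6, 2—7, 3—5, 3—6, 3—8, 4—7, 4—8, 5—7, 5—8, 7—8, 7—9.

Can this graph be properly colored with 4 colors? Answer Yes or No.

The chromatic number is 4. 1, 5, 7, 8 are mutually adjacent (a clique of size 4), so at least 4 colors are needed.
4 colors suffice: color red → {3, 7}; color blue → {6, 8, 9}; color green → {1, 2, 4}; color yellow → {5}.
That is already a proper 4-coloring.

Yes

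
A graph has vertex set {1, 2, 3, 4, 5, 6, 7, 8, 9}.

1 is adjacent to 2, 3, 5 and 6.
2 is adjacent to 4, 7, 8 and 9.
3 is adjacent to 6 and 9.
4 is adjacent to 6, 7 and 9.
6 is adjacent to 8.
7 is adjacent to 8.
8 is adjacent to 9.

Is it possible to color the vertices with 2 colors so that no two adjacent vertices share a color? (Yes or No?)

No

2, 7, 8 are pairwise adjacent, so at least 3 colors are needed.
So 2 colors are not enough.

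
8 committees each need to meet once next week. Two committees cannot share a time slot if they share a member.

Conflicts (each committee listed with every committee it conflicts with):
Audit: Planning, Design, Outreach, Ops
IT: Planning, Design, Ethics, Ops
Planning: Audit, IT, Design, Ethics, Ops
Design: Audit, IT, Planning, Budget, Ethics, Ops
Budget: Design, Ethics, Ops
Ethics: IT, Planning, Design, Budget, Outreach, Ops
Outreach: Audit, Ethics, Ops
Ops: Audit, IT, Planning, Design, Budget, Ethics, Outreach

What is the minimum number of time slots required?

5

IT, Planning, Design, Ethics, Ops are mutually in conflict, so at least 5 time slots are needed.
Using 5 time slots: Audit=2, IT=5, Planning=4, Design=3, Budget=4, Ethics=2, Outreach=3, Ops=1. Every pair that conflicts lands in different time slots.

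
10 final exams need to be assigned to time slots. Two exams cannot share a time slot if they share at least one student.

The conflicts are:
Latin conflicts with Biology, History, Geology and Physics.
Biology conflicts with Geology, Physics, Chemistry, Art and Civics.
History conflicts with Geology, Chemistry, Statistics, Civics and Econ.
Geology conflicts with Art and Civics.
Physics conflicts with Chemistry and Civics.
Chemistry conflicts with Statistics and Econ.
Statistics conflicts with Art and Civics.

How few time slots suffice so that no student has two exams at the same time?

3

Latin, Biology, Geology all conflict with each other, so at least 3 time slots are needed.
Using 3 time slots: Latin=3, Biology=1, History=1, Geology=2, Physics=2, Chemistry=3, Statistics=2, Art=3, Civics=3, Econ=2. Every pair that conflicts lands in different time slots.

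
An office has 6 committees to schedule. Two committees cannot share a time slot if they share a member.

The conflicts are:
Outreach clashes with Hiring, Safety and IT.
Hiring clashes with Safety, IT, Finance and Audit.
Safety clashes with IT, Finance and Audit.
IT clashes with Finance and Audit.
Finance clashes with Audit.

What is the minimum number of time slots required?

Hiring, Safety, IT, Finance, Audit are mutually in conflict, so at least 5 time slots are needed.
5 time slots suffice: time slot 1 → {Hiring}; time slot 2 → {IT}; time slot 3 → {Safety}; time slot 4 → {Outreach, Audit}; time slot 5 → {Finance}. Every pair that conflicts lands in different time slots.

5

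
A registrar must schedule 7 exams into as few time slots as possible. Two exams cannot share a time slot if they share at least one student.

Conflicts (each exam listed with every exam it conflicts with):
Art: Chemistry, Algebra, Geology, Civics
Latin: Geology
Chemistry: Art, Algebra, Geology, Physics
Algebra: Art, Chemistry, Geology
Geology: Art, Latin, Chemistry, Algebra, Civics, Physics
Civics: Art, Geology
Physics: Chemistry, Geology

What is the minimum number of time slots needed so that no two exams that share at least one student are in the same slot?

Art, Chemistry, Algebra, Geology all conflict with each other, so at least 4 time slots are needed.
4 time slots suffice: time slot 1 → {Geology}; time slot 2 → {Art, Latin, Physics}; time slot 3 → {Chemistry, Civics}; time slot 4 → {Algebra}. Every pair that conflicts lands in different time slots.

4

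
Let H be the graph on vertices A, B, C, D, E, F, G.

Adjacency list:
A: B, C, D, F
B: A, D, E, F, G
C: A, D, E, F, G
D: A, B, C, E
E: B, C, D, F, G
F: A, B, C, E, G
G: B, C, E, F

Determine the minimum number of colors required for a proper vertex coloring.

4

B, E, F, G are mutually adjacent (a clique of size 4), so at least 4 colors are needed.
A valid assignment using 4 colors: A=3, B=2, C=2, D=1, E=3, F=1, G=4. No two adjacent vertices share a color.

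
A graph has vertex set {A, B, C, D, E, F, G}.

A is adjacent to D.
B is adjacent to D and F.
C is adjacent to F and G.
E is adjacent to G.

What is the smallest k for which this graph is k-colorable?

E and G are adjacent, so at least 2 colors are needed.
One proper 2-coloring: A=2, B=2, C=2, D=1, E=2, F=1, G=1. No two adjacent vertices share a color.

2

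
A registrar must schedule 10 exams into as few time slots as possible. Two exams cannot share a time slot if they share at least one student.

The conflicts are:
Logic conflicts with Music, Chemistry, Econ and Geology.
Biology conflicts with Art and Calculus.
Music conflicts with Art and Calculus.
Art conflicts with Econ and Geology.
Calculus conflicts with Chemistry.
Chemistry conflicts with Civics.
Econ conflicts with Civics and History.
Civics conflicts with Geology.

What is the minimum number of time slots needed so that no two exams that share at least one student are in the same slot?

Econ and Civics conflict, so at least 2 time slots are needed.
2 time slots suffice: time slot 1 → {Biology, Music, Chemistry, Econ, Geology}; time slot 2 → {Logic, Art, Calculus, Civics, History}. Each listed conflict is separated.

2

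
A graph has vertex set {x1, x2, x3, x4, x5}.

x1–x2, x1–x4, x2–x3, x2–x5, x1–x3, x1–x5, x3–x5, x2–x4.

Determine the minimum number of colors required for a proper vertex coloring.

4

x1, x2, x3, x5 form a clique, so at least 4 colors are needed.
4 colors suffice: color R → {x1}; color B → {x2}; color G → {x4, x5}; color Y → {x3}. No two adjacent vertices share a color.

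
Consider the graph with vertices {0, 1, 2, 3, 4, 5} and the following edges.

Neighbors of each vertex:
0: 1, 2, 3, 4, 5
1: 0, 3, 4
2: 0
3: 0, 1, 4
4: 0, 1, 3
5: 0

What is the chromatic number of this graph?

4

0, 1, 3, 4 are mutually adjacent (a clique of size 4), so at least 4 colors are needed.
One proper 4-coloring: 0=red, 1=blue, 2=blue, 3=yellow, 4=green, 5=blue. Each edge has distinct colors on its endpoints.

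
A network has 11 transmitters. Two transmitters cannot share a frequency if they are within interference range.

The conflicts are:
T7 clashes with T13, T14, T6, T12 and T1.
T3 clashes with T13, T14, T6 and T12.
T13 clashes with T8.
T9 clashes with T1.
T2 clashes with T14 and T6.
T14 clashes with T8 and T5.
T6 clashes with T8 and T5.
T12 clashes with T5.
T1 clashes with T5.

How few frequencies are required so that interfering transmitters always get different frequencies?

2

T9 and T1 conflict, so at least 2 frequencies are needed.
Using 2 frequencies: T7=2, T3=2, T13=1, T9=2, T2=2, T14=1, T6=1, T12=1, T1=1, T8=2, T5=2. No two conflicting transmitters share a frequency.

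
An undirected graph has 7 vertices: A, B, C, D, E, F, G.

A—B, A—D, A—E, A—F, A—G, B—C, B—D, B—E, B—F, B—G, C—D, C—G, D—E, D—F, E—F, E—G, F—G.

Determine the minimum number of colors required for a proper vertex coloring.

A, B, D, E, F are mutually adjacent (a clique of size 5), so at least 5 colors are needed.
5 colors suffice: color red → {B}; color blue → {D, G}; color green → {C, F}; color yellow → {A}; color purple → {E}. Each edge has distinct colors on its endpoints.

5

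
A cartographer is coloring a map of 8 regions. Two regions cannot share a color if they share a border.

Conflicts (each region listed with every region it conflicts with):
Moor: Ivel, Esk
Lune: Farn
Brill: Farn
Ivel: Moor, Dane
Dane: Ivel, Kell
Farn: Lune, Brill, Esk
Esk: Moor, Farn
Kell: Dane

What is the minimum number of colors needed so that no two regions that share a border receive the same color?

2

Moor and Esk conflict, so at least 2 colors are needed.
2 colors suffice: Moor=1, Lune=2, Brill=2, Ivel=2, Dane=1, Farn=1, Esk=2, Kell=2. No two conflicting regions share a color.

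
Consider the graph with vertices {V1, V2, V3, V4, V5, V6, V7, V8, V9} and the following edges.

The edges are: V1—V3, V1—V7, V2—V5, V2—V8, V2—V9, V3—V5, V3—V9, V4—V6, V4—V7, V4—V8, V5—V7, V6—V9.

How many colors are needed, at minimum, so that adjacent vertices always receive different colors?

3

The cycle V9-V2-V8-V4-V6-V9 has odd length 5, so it cannot be 2-colored; at least 3 colors are needed.
One proper 3-coloring: V1=1, V2=2, V3=2, V4=1, V5=1, V6=2, V7=2, V8=3, V9=1. Each edge has distinct colors on its endpoints.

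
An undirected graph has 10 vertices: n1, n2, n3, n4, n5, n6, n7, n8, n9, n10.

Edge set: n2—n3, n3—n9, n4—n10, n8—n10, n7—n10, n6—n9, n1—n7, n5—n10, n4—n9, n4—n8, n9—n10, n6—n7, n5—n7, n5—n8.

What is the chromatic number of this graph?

n4, n8, n10 are pairwise adjacent, so at least 3 colors are needed.
3 colors suffice: color 1 → {n1, n3, n6, n10}; color 2 → {n2, n7, n8, n9}; color 3 → {n4, n5}. Each edge has distinct colors on its endpoints.

3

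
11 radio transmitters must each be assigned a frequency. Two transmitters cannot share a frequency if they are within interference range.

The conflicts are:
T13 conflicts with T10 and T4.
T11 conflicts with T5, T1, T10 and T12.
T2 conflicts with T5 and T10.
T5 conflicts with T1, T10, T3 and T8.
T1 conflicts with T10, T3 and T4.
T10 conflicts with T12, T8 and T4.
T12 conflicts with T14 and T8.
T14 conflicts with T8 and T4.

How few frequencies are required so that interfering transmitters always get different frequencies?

4

T11, T5, T1, T10 pairwise conflict, so at least 4 frequencies are needed.
4 frequencies suffice: frequency 1 → {T10, T3, T14}; frequency 2 → {T5, T12, T4}; frequency 3 → {T13, T2, T1, T8}; frequency 4 → {T11}. Every pair that conflicts lands in different frequencies.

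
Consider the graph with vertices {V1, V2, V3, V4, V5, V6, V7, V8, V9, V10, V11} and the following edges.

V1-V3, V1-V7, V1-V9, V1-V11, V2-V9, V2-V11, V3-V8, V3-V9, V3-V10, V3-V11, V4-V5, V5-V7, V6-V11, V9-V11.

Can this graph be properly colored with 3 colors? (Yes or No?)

No

V1, V3, V9, V11 are mutually adjacent (a clique of size 4), so at least 4 colors are needed.
So 3 colors are not enough.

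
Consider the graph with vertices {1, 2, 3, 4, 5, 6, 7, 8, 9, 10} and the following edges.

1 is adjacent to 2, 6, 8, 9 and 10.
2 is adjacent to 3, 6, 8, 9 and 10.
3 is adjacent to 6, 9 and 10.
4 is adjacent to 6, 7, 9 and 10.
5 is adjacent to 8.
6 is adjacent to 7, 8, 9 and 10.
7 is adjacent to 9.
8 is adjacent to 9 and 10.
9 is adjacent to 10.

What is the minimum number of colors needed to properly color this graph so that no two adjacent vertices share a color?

1, 2, 6, 8, 9, 10 are mutually adjacent (a clique of size 6), so at least 6 colors are needed.
6 colors suffice: color red → {5, 6}; color blue → {9}; color green → {7, 10}; color yellow → {3, 4, 8}; color purple → {2}; color orange → {1}. Every edge joins two different colors.

6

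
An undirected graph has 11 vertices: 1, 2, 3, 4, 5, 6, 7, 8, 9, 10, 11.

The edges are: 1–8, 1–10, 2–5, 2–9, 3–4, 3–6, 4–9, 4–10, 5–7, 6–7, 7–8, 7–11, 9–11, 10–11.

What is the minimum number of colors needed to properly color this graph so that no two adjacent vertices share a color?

3

The cycle 5-7-11-9-2-5 has odd length 5, so it cannot be 2-colored; at least 3 colors are needed.
3 colors suffice: color a → {3, 7, 9, 10}; color b → {2, 4, 6, 8, 11}; color c → {1, 5}. Each edge has distinct colors on its endpoints.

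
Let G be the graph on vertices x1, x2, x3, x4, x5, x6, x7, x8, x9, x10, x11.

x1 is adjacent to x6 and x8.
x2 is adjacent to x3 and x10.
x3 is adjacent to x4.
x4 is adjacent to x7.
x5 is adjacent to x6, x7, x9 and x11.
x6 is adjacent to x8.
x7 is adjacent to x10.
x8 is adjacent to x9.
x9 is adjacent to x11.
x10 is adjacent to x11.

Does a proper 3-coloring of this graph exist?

The chromatic number is 3. x5, x9, x11 form a triangle, so at least 3 colors are needed.
3 colors suffice: color 1 → {x4, x5, x8, x10}; color 2 → {x2, x6, x7, x9}; color 3 → {x1, x3, x11}.
That is already a proper 3-coloring.

Yes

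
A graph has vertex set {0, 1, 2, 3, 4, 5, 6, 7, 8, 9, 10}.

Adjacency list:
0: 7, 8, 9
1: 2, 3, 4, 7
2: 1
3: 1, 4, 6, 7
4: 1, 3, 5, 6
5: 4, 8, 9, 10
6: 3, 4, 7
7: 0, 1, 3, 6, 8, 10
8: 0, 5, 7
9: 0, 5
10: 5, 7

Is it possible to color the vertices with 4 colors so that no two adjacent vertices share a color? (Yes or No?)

The chromatic number is 3. 0, 7, 8 form a triangle, so at least 3 colors are needed.
3 colors suffice: color red → {2, 4, 7, 9}; color blue → {0, 1, 5, 6}; color green → {3, 8, 10}.
Since 4 ≥ 3, a proper 4-coloring certainly exists.

Yes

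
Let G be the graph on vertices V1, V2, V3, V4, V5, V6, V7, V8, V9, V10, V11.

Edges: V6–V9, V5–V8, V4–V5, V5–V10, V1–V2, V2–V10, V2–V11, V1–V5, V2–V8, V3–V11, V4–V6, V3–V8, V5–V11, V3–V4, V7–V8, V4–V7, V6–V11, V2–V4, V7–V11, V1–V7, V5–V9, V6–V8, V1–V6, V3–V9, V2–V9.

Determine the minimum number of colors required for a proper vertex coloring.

V6 and V11 are adjacent, so at least 2 colors are needed.
A valid assignment using 2 colors: V1=B, V2=R, V3=R, V4=B, V5=R, V6=R, V7=R, V8=B, V9=B, V10=B, V11=B. Every edge joins two different colors.

2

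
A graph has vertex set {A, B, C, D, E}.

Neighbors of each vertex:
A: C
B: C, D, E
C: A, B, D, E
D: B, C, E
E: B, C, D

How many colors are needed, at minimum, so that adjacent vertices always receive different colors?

4

B, C, D, E form a clique, so at least 4 colors are needed.
A valid assignment using 4 colors: A=2, B=3, C=1, D=2, E=4. Every edge joins two different colors.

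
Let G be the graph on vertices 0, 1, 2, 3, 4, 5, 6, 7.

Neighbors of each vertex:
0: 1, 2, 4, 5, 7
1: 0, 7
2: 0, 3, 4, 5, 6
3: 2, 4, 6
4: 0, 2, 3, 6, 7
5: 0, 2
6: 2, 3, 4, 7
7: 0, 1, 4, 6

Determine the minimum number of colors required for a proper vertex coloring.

4

2, 3, 4, 6 are mutually adjacent (a clique of size 4), so at least 4 colors are needed.
4 colors suffice: color red → {1, 4, 5}; color blue → {0, 6}; color green → {2, 7}; color yellow → {3}. No two adjacent vertices share a color.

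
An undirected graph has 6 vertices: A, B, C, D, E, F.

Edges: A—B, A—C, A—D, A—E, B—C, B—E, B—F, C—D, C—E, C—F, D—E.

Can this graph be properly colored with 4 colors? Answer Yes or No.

The chromatic number is 4. A, B, C, E are pairwise adjacent (a clique of size 4), so at least 4 colors are needed.
A valid assignment using 4 colors: A=4, B=3, C=1, D=3, E=2, F=2.
That is already a proper 4-coloring.

Yes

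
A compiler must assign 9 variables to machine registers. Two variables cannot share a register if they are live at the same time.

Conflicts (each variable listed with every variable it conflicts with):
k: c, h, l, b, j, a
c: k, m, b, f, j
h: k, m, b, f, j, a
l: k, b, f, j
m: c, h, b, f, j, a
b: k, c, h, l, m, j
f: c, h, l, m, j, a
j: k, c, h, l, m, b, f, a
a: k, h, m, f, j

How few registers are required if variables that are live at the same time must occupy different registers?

h, m, f, j, a are mutually in conflict, so at least 5 registers are needed.
5 registers suffice: register 1 → {j}; register 2 → {k, f}; register 3 → {c, h, l}; register 4 → {b, a}; register 5 → {m}. Every pair that conflicts lands in different registers.

5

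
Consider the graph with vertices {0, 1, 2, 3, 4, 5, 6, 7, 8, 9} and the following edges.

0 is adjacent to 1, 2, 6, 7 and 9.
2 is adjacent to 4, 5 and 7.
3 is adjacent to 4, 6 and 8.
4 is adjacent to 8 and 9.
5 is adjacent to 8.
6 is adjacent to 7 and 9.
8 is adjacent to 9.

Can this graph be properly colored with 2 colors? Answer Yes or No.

4, 8, 9 are mutually adjacent, so at least 3 colors are needed.
So 2 colors are not enough.

No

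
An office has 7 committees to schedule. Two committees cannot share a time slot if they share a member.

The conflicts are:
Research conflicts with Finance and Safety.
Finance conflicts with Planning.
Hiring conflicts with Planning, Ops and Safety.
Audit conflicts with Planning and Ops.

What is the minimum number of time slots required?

3

The cycle Research-Finance-Planning-Hiring-Safety-Research has odd length 5, so it cannot be 2-colored; at least 3 time slots are needed.
3 time slots suffice: time slot 1 → {Research, Planning, Ops}; time slot 2 → {Finance, Hiring, Audit}; time slot 3 → {Safety}. Every pair that conflicts lands in different time slots.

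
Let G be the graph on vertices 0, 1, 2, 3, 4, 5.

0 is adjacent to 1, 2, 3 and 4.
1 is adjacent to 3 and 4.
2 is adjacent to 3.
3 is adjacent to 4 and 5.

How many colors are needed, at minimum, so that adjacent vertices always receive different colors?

4

0, 1, 3, 4 are pairwise adjacent (a clique of size 4), so at least 4 colors are needed.
A valid assignment using 4 colors: 0=b, 1=d, 2=c, 3=a, 4=c, 5=b. Each edge has distinct colors on its endpoints.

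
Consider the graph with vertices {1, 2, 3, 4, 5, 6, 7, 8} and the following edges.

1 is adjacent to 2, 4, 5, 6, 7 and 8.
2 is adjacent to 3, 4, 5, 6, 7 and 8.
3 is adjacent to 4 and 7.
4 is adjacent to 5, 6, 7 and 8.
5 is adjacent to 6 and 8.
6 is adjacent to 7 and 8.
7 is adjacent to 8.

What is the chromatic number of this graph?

6

1, 2, 4, 6, 7, 8 form a clique, so at least 6 colors are needed.
6 colors suffice: color a → {2}; color b → {4}; color c → {3, 6}; color d → {5, 7}; color e → {8}; color f → {1}. Each edge has distinct colors on its endpoints.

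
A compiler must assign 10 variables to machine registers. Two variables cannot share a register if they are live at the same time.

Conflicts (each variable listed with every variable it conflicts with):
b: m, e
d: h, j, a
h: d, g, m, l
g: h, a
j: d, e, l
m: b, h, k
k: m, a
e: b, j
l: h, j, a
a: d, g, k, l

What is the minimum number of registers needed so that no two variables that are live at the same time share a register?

The cycle k-a-l-h-m-k has odd length 5, so it cannot be 2-colored; at least 3 registers are needed.
Using 3 registers: b=1, d=2, h=1, g=2, j=1, m=2, k=3, e=2, l=2, a=1. Each listed conflict is separated.

3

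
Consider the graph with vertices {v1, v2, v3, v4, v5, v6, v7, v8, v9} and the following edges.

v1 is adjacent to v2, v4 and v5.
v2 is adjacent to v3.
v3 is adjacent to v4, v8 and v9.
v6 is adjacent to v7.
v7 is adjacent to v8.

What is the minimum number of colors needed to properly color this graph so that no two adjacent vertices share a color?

2

v2 and v3 are adjacent, so at least 2 colors are needed.
2 colors suffice: color 1 → {v1, v3, v7}; color 2 → {v2, v4, v5, v6, v8, v9}. No two adjacent vertices share a color.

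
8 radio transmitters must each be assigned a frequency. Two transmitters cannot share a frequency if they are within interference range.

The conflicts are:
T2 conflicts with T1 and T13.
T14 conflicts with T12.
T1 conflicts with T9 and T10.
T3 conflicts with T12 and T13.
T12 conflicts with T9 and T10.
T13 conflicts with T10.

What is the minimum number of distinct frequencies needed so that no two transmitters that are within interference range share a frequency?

2

T3 and T12 conflict, so at least 2 frequencies are needed.
2 frequencies suffice: T2=2, T14=2, T1=1, T3=2, T12=1, T9=2, T13=1, T10=2. Every pair that conflicts lands in different frequencies.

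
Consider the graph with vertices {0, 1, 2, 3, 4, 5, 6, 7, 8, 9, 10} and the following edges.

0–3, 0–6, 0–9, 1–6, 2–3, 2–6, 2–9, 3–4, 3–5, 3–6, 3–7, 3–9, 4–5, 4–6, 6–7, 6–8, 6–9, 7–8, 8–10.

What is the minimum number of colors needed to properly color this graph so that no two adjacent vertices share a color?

0, 3, 6, 9 form a clique, so at least 4 colors are needed.
One proper 4-coloring: 0=yellow, 1=blue, 2=yellow, 3=blue, 4=green, 5=red, 6=red, 7=green, 8=blue, 9=green, 10=red. No two adjacent vertices share a color.

4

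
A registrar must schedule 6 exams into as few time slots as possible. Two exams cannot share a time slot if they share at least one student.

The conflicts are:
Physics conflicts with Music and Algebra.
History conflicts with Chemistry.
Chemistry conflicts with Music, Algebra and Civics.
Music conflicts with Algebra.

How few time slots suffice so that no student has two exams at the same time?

Physics, Music, Algebra all conflict with each other, so at least 3 time slots are needed.
3 time slots suffice: time slot 1 → {Physics, Chemistry}; time slot 2 → {History, Algebra, Civics}; time slot 3 → {Music}. Every pair that conflicts lands in different time slots.

3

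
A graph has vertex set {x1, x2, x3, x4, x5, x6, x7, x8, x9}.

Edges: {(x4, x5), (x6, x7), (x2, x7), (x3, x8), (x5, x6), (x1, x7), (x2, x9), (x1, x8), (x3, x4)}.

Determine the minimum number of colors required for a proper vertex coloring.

The cycle x7-x6-x5-x4-x3-x8-x1-x7 has odd length 7, so it cannot be 2-colored; at least 3 colors are needed.
A valid assignment using 3 colors: x1=B, x2=B, x3=B, x4=R, x5=B, x6=G, x7=R, x8=R, x9=R. No two adjacent vertices share a color.

3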